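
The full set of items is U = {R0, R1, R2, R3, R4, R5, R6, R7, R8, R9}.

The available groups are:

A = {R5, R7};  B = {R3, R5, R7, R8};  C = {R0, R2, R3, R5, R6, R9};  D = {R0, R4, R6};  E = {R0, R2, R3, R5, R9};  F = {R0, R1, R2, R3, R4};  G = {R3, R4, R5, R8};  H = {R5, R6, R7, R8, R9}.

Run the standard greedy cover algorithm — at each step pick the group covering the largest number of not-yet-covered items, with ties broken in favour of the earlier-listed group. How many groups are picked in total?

Greedy: pick C (covers 6 new) → pick B (covers 2 new) → pick F (covers 2 new). Total picks: 3.
(The true minimum cover uses only 2 groups, so greedy is not optimal here.)

3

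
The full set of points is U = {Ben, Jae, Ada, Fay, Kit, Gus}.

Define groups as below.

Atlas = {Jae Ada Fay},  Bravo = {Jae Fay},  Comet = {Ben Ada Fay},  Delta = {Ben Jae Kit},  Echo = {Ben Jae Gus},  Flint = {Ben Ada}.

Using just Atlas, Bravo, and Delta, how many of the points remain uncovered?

1

Union of Atlas, Bravo, Delta = {Ben, Jae, Ada, Fay, Kit}.
Not covered: Gus — 1 point.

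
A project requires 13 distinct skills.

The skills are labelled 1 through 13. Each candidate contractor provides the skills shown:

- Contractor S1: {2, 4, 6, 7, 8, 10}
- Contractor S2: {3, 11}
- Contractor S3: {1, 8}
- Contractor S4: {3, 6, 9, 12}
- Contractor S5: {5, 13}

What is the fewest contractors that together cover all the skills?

5

Take {S1, S2, S3, S4, S5}. Their union is {1, 2, 3, 4, 5, 6, 7, 8, 9, 10, 11, 12, 13}, which is all 13 skills.
No 4 of the 5 contractors cover everything (all 5 combinations miss at least one skill), so 5 is optimal.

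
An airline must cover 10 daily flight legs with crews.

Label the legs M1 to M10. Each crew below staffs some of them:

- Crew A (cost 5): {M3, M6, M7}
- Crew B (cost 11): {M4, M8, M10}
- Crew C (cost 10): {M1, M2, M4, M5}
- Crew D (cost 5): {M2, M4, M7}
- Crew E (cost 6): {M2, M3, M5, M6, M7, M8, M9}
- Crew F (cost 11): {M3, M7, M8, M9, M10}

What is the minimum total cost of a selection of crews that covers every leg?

26

A, C, F together cover every leg (A ∪ C ∪ F = {M1, M2, M3, M4, M5, M6, M7, M8, M9, M10}); total cost 5 + 10 + 11 = 26.
The greedy pick E, C, B costs 27; no covering selection beats 26.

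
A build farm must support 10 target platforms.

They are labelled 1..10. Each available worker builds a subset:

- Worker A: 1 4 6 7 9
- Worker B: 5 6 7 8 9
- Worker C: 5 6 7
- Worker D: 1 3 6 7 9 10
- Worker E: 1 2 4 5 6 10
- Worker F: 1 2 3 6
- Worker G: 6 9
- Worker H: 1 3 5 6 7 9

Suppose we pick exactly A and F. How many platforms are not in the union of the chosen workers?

Union of A, F = {1, 2, 3, 4, 6, 7, 9}.
Not covered: 5, 8, 10 — 3 platforms.

3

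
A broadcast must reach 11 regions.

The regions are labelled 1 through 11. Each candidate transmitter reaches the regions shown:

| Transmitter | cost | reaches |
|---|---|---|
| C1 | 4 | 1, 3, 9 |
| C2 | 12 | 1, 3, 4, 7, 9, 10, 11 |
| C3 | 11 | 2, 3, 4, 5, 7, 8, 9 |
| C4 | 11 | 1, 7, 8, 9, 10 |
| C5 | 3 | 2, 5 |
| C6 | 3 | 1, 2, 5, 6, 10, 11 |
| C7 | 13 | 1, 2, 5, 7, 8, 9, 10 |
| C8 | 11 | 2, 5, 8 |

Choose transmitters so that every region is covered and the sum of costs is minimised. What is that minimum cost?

14

C3, C6 together cover every region (C3 ∪ C6 = {1, 2, 3, 4, 5, 6, 7, 8, 9, 10, 11}); total cost 11 + 3 = 14.
The greedy pick C6, C1, C3 costs 18; no covering selection beats 14.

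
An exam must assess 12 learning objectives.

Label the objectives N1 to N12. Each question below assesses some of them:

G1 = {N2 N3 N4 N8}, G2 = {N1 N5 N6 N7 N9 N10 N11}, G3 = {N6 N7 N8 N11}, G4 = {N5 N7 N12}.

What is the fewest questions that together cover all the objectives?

Take {G1, G2, G4}. Their union is {N1, N2, N3, N4, N5, N6, N7, N8, N9, N10, N11, N12}, which is all 12 objectives.
Only G2 contains N1, so G2 is forced; the remaining 5 objectives need at least 2 more questions (each remaining question adds at most 4) — so at least 3 questions are needed, and 3 is optimal.

3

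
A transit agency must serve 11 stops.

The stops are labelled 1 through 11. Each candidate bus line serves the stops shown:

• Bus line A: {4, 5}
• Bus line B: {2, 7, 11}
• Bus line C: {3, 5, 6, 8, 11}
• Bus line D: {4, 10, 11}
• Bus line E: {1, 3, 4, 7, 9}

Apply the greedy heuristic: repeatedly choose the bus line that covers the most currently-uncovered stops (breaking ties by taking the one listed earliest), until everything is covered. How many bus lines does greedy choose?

4

Greedy: pick C (covers 5 new) → pick E (covers 4 new) → pick B (covers 1 new) → pick D (covers 1 new). Total picks: 4.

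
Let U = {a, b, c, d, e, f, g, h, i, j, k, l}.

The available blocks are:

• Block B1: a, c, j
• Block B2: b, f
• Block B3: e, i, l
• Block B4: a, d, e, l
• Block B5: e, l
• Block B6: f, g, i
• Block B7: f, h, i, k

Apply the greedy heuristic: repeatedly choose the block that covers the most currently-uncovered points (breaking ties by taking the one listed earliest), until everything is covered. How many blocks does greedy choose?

Greedy: pick B4 (covers 4 new) → pick B7 (covers 4 new) → pick B1 (covers 2 new) → pick B2 (covers 1 new) → pick B6 (covers 1 new). Total picks: 5.

5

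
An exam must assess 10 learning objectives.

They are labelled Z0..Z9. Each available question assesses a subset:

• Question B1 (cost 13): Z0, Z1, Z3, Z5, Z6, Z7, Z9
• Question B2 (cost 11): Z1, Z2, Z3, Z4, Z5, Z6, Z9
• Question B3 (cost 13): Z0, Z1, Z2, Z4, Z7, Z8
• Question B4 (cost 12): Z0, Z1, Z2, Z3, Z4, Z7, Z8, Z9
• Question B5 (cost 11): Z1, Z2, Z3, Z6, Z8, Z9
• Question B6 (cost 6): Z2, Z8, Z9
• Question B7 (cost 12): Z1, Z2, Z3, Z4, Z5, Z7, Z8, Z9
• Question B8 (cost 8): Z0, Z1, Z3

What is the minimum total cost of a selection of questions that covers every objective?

23

B2, B4 together cover every objective (B2 ∪ B4 = {Z0, Z1, Z2, Z3, Z4, Z5, Z6, Z7, Z8, Z9}); total cost 11 + 12 = 23.
No covering selection has total cost below 23.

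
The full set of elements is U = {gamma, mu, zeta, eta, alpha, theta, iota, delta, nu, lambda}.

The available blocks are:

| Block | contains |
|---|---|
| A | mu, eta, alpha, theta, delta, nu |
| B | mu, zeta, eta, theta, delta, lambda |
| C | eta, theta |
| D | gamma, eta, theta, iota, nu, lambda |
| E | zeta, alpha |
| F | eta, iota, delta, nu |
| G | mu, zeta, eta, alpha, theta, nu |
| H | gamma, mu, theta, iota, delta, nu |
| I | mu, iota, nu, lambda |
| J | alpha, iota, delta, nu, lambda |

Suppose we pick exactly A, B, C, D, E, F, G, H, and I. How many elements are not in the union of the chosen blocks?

0

Union of A, B, C, D, E, F, G, H, I = {gamma, mu, zeta, eta, alpha, theta, iota, delta, nu, lambda} — that's every element, so 0 are uncovered.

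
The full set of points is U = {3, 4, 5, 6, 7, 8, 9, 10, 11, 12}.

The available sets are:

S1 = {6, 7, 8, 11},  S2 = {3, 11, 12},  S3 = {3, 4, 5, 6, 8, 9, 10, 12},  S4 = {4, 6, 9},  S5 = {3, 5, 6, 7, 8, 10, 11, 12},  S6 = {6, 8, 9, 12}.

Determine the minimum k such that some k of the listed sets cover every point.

2

Take {S3, S5}. Their union is {3, 4, 5, 6, 7, 8, 9, 10, 11, 12}, which is all 10 points.
No single set has all 10 points (the largest, S3, has 8), so 2 is optimal.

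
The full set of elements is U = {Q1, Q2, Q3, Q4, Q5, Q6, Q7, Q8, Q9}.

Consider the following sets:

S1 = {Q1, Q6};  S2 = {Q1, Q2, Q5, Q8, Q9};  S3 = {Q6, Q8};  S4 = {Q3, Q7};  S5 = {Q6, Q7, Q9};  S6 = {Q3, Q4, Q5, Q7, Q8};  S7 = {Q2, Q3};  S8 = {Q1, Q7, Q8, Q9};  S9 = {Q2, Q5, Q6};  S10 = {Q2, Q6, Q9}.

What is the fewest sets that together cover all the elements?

S2, S3, and S6 cover everything between them: the union {Q1, Q2, Q3, Q4, Q5, Q6, Q7, Q8, Q9} is all of U.
Only S6 contains Q4, so S6 is forced; the remaining 4 elements need at least 2 more sets (each remaining set adds at most 3) — so at least 3 sets are needed, and 3 is optimal.

3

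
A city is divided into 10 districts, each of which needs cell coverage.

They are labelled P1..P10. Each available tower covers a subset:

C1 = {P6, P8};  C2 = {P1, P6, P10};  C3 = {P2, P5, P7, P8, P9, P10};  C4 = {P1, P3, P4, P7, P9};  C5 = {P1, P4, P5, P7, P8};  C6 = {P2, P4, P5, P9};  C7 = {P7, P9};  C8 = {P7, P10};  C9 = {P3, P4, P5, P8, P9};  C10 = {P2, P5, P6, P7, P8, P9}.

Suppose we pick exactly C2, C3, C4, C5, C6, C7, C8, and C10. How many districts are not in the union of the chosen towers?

Union of C2, C3, C4, C5, C6, C7, C8, C10 = {P1, P2, P3, P4, P5, P6, P7, P8, P9, P10} — that's every district, so 0 are uncovered.

0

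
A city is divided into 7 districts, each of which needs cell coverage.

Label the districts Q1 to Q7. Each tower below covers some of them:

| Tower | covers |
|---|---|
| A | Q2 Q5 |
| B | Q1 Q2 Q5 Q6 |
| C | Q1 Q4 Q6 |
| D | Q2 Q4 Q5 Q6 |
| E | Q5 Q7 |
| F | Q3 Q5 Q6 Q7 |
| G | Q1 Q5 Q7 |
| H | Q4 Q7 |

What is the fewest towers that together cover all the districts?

Take {B, C, F}. Their union is {Q1, Q2, Q3, Q4, Q5, Q6, Q7}, which is all 7 districts.
Only F contains Q3, so F is forced; the remaining 3 districts need at least 2 more towers (each remaining tower adds at most 2) — so at least 3 towers are needed, and 3 is optimal.

3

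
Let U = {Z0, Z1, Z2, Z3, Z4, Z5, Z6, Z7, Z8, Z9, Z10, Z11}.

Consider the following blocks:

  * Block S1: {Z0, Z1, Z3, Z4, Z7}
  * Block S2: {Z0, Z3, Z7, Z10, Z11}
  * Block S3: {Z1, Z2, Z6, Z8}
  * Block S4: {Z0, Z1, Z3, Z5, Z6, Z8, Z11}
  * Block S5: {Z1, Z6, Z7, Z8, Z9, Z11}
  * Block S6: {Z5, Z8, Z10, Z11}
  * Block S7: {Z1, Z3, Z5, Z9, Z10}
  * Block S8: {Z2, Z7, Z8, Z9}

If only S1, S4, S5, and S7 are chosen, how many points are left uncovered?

Union of S1, S4, S5, S7 = {Z0, Z1, Z3, Z4, Z5, Z6, Z7, Z8, Z9, Z10, Z11}.
Not covered: Z2 — 1 point.

1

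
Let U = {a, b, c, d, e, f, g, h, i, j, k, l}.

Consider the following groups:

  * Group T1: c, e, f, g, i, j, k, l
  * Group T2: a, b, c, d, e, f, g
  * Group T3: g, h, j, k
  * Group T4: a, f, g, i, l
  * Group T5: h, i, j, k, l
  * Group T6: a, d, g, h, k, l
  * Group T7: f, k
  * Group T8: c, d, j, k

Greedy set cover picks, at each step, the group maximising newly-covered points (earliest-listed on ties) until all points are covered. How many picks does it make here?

Greedy: pick T1 (covers 8 new) → pick T2 (covers 3 new) → pick T3 (covers 1 new). Total picks: 3.
(The true minimum cover uses only 2 groups, so greedy is not optimal here.)

3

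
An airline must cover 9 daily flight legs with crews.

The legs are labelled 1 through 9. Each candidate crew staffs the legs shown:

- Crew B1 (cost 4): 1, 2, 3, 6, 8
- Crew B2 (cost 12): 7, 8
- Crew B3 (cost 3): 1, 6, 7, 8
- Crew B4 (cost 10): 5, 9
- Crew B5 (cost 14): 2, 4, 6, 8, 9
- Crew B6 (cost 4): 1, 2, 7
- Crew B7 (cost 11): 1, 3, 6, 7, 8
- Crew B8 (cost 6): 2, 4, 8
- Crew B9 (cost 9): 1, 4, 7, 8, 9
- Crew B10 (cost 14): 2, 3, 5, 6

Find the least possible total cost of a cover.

B9, B10 together cover every leg (B9 ∪ B10 = {1, 2, 3, 4, 5, 6, 7, 8, 9}); total cost 9 + 14 = 23.
The greedy pick B3, B1, B9, B4 costs 26; no covering selection beats 23.

23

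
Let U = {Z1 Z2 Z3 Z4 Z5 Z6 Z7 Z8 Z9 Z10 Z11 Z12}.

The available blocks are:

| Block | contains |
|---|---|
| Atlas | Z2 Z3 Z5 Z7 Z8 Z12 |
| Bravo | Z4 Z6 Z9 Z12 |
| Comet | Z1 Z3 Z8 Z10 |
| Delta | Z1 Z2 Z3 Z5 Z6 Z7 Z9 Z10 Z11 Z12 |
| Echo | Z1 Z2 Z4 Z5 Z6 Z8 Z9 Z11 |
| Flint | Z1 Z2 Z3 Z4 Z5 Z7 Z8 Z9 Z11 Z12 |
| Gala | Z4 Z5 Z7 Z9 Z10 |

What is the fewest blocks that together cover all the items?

Delta and Echo together: Delta ∪ Echo = {Z1, Z2, Z3, Z4, Z5, Z6, Z7, Z8, Z9, Z10, Z11, Z12} — every item is covered.
No single block has all 12 items (the largest, Delta, has 10), so 2 is optimal.

2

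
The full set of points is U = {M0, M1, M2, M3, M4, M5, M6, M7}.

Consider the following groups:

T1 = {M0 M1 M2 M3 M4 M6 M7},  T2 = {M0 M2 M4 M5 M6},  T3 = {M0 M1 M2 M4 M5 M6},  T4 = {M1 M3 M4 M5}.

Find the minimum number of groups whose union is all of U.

T1 and T3 cover everything between them: the union {M0, M1, M2, M3, M4, M5, M6, M7} is all of U.
No single group has all 8 points (the largest, T1, has 7), so 2 is optimal.

2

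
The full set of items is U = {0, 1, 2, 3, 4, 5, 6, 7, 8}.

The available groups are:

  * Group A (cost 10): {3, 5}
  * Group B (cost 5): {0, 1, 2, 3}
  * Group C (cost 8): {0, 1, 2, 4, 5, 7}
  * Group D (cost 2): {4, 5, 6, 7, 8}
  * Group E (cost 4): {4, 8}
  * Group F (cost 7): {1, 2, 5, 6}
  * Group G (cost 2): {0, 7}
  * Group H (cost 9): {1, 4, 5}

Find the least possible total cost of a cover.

B, D together cover every item (B ∪ D = {0, 1, 2, 3, 4, 5, 6, 7, 8}); total cost 5 + 2 = 7.
No covering selection has total cost below 7.

7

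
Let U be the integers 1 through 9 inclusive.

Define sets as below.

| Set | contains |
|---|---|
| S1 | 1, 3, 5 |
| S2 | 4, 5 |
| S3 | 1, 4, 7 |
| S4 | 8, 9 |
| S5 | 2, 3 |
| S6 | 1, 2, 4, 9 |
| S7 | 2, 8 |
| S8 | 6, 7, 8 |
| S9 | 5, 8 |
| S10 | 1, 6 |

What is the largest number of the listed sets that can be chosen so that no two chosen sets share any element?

4

S2, S4, S5, S10 are pairwise disjoint (S2={4,5}; S4={8,9}; S5={2,3}; S10={1,6}).
Every remaining set overlaps one of these, and no 5 of the listed sets are pairwise disjoint, so 4 is the maximum.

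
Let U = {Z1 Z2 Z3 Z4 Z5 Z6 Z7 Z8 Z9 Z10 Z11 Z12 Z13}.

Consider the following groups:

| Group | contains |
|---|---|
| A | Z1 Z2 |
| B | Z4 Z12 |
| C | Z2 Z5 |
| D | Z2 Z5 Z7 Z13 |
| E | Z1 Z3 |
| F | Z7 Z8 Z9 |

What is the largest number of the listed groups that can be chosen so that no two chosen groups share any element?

B, C, E, F are pairwise disjoint (B={Z4,Z12}; C={Z2,Z5}; E={Z1,Z3}; F={Z7,Z8,Z9}).
Every remaining group overlaps one of these, and no 5 of the listed groups are pairwise disjoint, so 4 is the maximum.

4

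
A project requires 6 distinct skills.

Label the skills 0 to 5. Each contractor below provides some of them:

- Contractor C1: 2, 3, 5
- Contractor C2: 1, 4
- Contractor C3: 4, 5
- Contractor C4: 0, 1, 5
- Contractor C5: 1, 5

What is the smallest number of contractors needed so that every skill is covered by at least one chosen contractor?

Take {C1, C2, C4}. Their union is {0, 1, 2, 3, 4, 5}, which is all 6 skills.
Only C4 contains 0, so C4 is forced; the remaining 3 skills need at least 2 more contractors (each remaining contractor adds at most 2) — so at least 3 contractors are needed, and 3 is optimal.

3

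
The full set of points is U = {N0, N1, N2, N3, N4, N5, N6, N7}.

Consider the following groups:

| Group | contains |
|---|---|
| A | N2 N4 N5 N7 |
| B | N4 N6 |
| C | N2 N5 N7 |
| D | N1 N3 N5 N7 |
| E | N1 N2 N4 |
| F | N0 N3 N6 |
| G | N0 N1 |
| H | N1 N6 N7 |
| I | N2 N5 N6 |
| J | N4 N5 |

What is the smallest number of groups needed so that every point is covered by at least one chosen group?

A, F, and G cover everything between them: the union {N0, N1, N2, N3, N4, N5, N6, N7} is all of U.
No 2 of the 10 groups cover everything (all 45 combinations miss at least one point), so 3 is optimal.

3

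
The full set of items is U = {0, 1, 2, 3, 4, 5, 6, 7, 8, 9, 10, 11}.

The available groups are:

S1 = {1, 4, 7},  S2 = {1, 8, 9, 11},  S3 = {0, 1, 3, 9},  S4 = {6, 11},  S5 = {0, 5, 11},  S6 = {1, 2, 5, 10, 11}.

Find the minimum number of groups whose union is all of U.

5

Take {S1, S2, S3, S4, S6}. Their union is {0, 1, 2, 3, 4, 5, 6, 7, 8, 9, 10, 11}, which is all 12 items.
No 4 of the 6 groups cover everything (all 15 combinations miss at least one item), so 5 is optimal.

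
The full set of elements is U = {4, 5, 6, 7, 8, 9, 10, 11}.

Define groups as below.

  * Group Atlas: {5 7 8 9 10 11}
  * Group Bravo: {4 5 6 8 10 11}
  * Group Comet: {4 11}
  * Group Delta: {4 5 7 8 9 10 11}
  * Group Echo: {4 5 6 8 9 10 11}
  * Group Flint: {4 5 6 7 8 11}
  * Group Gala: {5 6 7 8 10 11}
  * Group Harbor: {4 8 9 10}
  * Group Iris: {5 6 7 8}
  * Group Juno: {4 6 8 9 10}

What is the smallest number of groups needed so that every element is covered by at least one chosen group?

Delta and Gala cover everything between them: the union {4, 5, 6, 7, 8, 9, 10, 11} is all of U.
No single group has all 8 elements (the largest, Delta, has 7), so 2 is optimal.

2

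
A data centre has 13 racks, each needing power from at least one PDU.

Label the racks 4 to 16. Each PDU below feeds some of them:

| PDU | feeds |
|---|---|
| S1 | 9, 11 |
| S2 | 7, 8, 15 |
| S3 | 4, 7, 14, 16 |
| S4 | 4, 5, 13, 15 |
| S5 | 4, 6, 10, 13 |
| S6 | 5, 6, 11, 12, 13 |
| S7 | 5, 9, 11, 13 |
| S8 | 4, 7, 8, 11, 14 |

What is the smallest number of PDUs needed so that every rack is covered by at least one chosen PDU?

5

S2 and S3 and S5 and S6 and S7 together: S2 ∪ S3 ∪ S5 ∪ S6 ∪ S7 = {4, 5, 6, 7, 8, 9, 10, 11, 12, 13, 14, 15, 16} — every rack is covered.
No 4 of the 8 PDUs cover everything (all 70 combinations miss at least one rack), so 5 is optimal.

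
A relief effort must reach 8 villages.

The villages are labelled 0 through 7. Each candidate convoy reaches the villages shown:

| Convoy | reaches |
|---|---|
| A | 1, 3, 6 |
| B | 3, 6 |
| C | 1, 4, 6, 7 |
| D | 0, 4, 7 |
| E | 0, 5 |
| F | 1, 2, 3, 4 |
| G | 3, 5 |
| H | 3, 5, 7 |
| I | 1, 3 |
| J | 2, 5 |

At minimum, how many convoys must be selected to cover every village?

Take {A, D, J}. Their union is {0, 1, 2, 3, 4, 5, 6, 7}, which is all 8 villages.
No 2 of the 10 convoys cover everything (all 45 combinations miss at least one village), so 3 is optimal.

3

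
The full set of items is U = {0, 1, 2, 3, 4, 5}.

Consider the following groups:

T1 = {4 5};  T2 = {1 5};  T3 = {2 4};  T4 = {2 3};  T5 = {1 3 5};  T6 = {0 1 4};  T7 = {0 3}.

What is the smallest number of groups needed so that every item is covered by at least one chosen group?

T2 and T4 and T6 together: T2 ∪ T4 ∪ T6 = {0, 1, 2, 3, 4, 5} — every item is covered.
No 2 of the 7 groups cover everything (all 21 combinations miss at least one item), so 3 is optimal.

3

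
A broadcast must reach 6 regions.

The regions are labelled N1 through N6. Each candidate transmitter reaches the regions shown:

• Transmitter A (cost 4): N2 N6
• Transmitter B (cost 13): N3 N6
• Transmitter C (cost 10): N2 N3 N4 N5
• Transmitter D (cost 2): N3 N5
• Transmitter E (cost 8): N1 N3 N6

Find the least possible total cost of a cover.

18

C, E together cover every region (C ∪ E = {N1, N2, N3, N4, N5, N6}); total cost 10 + 8 = 18.
The greedy pick D, A, E, C costs 24; no covering selection beats 18.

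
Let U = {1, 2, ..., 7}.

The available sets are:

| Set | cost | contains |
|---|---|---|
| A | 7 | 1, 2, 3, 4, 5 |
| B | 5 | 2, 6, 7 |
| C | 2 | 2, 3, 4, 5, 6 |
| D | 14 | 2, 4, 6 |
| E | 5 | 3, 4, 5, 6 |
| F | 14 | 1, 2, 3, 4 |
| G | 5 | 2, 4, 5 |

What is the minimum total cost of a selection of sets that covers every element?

A, B together cover every element (A ∪ B = {1, 2, 3, 4, 5, 6, 7}); total cost 7 + 5 = 12.
The greedy pick C, B, A costs 14; no covering selection beats 12.

12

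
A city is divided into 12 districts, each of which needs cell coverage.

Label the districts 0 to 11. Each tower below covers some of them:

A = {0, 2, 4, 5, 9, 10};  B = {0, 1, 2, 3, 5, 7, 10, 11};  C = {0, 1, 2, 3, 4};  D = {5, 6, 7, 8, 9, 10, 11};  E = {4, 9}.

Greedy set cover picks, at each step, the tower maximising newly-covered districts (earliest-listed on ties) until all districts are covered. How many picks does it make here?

Greedy: pick B (covers 8 new) → pick D (covers 3 new) → pick A (covers 1 new). Total picks: 3.
(The true minimum cover uses only 2 towers, so greedy is not optimal here.)

3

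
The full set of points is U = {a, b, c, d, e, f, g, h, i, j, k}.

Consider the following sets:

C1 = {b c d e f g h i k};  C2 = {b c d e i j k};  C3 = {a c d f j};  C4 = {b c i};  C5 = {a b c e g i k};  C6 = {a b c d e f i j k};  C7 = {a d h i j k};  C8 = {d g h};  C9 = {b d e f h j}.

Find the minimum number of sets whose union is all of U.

C1 and C6 together: C1 ∪ C6 = {a, b, c, d, e, f, g, h, i, j, k} — every point is covered.
No single set has all 11 points (the largest, C1, has 9), so 2 is optimal.

2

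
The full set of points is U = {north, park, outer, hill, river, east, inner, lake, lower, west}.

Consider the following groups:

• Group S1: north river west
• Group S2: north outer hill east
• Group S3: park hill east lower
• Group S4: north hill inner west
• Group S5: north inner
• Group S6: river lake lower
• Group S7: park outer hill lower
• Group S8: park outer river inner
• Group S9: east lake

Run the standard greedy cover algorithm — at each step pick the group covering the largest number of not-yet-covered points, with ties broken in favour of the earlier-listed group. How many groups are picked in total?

4

Greedy: pick S2 (covers 4 new) → pick S6 (covers 3 new) → pick S4 (covers 2 new) → pick S3 (covers 1 new). Total picks: 4.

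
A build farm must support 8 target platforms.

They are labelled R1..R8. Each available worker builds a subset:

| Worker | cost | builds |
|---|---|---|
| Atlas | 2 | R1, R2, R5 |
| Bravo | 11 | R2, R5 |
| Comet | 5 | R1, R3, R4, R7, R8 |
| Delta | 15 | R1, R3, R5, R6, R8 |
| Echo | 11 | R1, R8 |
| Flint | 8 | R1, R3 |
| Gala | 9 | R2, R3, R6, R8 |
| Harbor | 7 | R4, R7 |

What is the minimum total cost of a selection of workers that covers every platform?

16

Atlas, Comet, Gala together cover every platform (Atlas ∪ Comet ∪ Gala = {R1, R2, R3, R4, R5, R6, R7, R8}); total cost 2 + 5 + 9 = 16.
No covering selection has total cost below 16.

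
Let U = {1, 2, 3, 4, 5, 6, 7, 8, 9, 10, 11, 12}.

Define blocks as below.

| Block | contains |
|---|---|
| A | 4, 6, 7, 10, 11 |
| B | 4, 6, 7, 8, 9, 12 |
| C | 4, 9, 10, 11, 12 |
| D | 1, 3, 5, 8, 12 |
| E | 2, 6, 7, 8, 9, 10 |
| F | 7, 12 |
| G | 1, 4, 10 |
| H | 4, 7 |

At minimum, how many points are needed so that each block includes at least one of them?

3

Take T = {4, 9, 12}. Each listed block contains at least one of these, so T is a hitting set of size 3.
No choice of 2 points meets every block, so 3 is the minimum.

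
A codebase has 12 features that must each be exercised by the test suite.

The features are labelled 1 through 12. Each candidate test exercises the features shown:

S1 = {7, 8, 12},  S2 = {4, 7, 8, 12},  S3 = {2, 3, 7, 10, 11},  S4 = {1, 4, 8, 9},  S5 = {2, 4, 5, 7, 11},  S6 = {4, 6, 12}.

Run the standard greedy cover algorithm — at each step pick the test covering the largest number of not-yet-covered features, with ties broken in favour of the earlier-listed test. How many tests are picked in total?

4

Greedy: pick S3 (covers 5 new) → pick S4 (covers 4 new) → pick S6 (covers 2 new) → pick S5 (covers 1 new). Total picks: 4.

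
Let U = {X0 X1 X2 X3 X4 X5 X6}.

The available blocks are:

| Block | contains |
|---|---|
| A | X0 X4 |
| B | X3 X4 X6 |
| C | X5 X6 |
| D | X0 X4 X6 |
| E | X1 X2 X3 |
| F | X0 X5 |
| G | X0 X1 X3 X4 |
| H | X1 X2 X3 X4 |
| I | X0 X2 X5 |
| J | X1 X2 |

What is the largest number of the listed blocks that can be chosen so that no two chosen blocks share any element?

B, F, J are pairwise disjoint (B={X3,X4,X6}; F={X0,X5}; J={X1,X2}).
Every remaining block overlaps one of these, and no 4 of the listed blocks are pairwise disjoint, so 3 is the maximum.

3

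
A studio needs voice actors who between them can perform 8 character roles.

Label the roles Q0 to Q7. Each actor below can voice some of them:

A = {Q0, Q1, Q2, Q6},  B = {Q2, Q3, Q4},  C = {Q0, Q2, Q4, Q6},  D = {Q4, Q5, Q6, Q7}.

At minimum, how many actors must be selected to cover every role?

3

A and B and D together: A ∪ B ∪ D = {Q0, Q1, Q2, Q3, Q4, Q5, Q6, Q7} — every role is covered.
Only A contains Q1, so A is forced; the remaining 4 roles need at least 2 more actors (each remaining actor adds at most 3) — so at least 3 actors are needed, and 3 is optimal.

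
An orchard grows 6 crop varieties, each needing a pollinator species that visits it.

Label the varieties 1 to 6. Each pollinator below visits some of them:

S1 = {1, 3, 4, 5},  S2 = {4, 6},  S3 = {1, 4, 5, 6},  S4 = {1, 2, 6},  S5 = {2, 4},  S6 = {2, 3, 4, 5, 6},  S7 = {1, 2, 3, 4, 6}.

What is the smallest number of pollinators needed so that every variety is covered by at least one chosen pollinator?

2

Take {S3, S7}. Their union is {1, 2, 3, 4, 5, 6}, which is all 6 varieties.
No single pollinator has all 6 varieties (the largest, S6, has 5), so 2 is optimal.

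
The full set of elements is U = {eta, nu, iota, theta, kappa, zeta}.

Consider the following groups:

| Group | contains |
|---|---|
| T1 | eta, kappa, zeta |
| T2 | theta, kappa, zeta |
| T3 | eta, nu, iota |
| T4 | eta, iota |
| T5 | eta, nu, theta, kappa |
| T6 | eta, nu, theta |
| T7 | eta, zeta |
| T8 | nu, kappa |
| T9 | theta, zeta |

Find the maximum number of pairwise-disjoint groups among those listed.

3

T4, T8, T9 are pairwise disjoint (T4={eta,iota}; T8={nu,kappa}; T9={theta,zeta}).
Every remaining group overlaps one of these, and no 4 of the listed groups are pairwise disjoint, so 3 is the maximum.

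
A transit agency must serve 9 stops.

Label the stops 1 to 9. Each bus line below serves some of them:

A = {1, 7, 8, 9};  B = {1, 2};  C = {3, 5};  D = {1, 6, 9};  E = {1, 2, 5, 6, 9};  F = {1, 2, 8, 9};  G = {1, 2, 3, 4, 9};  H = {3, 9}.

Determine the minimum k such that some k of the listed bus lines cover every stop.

3

A and E and G together: A ∪ E ∪ G = {1, 2, 3, 4, 5, 6, 7, 8, 9} — every stop is covered.
Only G contains 4, so G is forced; the remaining 4 stops need at least 2 more bus lines (each remaining bus line adds at most 2) — so at least 3 bus lines are needed, and 3 is optimal.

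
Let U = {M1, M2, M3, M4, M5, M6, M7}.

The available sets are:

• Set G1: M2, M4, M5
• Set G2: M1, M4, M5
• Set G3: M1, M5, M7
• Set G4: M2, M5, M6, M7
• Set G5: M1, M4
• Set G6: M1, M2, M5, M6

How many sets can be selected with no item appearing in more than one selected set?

2

G4, G5 are pairwise disjoint (G4={M2,M5,M6,M7}; G5={M1,M4}).
Every remaining set overlaps one of these, and no 3 of the listed sets are pairwise disjoint, so 2 is the maximum.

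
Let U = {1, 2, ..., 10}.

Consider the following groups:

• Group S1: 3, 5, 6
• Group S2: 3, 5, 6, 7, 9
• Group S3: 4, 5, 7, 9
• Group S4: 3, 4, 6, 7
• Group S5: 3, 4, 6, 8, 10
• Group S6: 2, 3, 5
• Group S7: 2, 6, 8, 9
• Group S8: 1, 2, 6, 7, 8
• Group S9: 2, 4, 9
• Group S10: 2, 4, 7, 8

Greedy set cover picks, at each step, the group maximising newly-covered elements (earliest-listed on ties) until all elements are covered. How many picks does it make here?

3

Greedy: pick S2 (covers 5 new) → pick S5 (covers 3 new) → pick S8 (covers 2 new). Total picks: 3.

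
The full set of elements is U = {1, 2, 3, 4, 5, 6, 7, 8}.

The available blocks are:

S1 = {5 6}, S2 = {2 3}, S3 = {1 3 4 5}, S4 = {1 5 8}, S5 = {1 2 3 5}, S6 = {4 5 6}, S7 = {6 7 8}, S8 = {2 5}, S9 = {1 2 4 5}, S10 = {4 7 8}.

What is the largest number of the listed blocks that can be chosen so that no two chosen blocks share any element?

3

S1, S2, S10 are pairwise disjoint (S1={5,6}; S2={2,3}; S10={4,7,8}).
Every remaining block overlaps one of these, and no 4 of the listed blocks are pairwise disjoint, so 3 is the maximum.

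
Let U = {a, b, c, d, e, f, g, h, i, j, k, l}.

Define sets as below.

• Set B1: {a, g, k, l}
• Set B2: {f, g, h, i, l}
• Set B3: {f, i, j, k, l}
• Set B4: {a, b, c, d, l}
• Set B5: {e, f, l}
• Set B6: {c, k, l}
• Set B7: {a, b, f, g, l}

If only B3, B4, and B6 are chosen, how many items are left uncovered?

3

Union of B3, B4, B6 = {a, b, c, d, f, i, j, k, l}.
Not covered: e, g, h — 3 items.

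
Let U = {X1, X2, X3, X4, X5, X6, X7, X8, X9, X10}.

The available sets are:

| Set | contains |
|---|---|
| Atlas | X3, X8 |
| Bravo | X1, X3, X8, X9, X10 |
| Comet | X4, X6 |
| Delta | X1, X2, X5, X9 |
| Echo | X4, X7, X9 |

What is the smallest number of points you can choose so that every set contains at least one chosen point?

3

H = {X4, X5, X8} meets every set (each contains at least one member of H), and |H| = 3.
The sets Atlas, Comet, Delta are pairwise disjoint, so any hitting set needs a separate point for each — at least 3. Hence 3 is optimal.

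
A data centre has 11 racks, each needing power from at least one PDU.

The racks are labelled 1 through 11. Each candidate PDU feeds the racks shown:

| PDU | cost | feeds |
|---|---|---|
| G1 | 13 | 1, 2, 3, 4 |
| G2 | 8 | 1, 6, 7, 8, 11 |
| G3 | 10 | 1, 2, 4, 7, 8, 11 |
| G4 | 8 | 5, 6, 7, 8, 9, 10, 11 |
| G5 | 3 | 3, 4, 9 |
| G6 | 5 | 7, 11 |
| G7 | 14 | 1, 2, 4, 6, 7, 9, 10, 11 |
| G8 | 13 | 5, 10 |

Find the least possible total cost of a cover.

21

G3, G4, G5 together cover every rack (G3 ∪ G4 ∪ G5 = {1, 2, 3, 4, 5, 6, 7, 8, 9, 10, 11}); total cost 10 + 8 + 3 = 21.
No covering selection has total cost below 21.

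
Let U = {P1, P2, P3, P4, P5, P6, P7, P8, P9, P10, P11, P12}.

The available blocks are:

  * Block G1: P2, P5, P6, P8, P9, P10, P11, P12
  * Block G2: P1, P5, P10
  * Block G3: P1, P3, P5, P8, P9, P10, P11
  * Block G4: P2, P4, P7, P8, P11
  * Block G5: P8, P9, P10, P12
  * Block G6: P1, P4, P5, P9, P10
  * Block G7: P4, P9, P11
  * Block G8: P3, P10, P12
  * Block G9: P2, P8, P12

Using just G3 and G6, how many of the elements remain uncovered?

4

Union of G3, G6 = {P1, P3, P4, P5, P8, P9, P10, P11}.
Not covered: P2, P6, P7, P12 — 4 elements.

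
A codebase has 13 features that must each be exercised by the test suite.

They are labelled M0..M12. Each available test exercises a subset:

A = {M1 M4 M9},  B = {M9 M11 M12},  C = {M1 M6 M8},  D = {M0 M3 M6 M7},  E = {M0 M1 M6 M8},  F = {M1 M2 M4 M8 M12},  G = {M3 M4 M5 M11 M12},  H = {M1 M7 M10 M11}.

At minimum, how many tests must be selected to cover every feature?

A and D and F and G and H together: A ∪ D ∪ F ∪ G ∪ H = {M0, M1, M2, M3, M4, M5, M6, M7, M8, M9, M10, M11, M12} — every feature is covered.
No 4 of the 8 tests cover everything (all 70 combinations miss at least one feature), so 5 is optimal.

5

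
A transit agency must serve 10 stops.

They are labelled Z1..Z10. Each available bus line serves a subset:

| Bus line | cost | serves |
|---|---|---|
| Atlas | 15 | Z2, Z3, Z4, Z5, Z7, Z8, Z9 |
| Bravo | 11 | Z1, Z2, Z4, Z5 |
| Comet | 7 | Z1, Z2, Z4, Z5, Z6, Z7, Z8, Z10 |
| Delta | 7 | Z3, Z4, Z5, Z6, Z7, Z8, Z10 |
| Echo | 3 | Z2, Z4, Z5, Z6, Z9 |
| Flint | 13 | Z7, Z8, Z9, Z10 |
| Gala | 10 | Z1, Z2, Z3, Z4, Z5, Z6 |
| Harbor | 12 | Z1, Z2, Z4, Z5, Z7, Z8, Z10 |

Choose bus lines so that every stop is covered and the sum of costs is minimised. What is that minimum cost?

Comet, Delta, Echo together cover every stop (Comet ∪ Delta ∪ Echo = {Z1, Z2, Z3, Z4, Z5, Z6, Z7, Z8, Z9, Z10}); total cost 7 + 7 + 3 = 17.
No covering selection has total cost below 17.

17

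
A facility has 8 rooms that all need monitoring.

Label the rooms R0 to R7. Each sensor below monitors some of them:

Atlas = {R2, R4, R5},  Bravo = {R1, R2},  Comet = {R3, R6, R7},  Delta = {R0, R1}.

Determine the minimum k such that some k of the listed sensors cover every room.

Take {Atlas, Comet, Delta}. Their union is {R0, R1, R2, R3, R4, R5, R6, R7}, which is all 8 rooms.
Each sensor has at most 3 rooms, and 2·3 = 6 < 8 — so at least 3 sensors are needed, and 3 is optimal.

3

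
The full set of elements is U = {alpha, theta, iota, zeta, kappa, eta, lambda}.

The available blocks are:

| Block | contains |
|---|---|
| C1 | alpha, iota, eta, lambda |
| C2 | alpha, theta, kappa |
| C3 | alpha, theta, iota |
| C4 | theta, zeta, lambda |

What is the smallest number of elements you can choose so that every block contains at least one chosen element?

2

The 2 elements {theta, eta} hit every block.
No single element lies in every block, so at least 2 are needed and 2 is optimal.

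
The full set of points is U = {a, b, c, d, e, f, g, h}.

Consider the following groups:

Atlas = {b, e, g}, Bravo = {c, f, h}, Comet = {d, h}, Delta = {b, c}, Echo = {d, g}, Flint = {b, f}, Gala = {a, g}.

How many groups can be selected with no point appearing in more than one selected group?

3

Comet, Delta, Gala are pairwise disjoint (Comet={d,h}; Delta={b,c}; Gala={a,g}).
Every remaining group overlaps one of these, and no 4 of the listed groups are pairwise disjoint, so 3 is the maximum.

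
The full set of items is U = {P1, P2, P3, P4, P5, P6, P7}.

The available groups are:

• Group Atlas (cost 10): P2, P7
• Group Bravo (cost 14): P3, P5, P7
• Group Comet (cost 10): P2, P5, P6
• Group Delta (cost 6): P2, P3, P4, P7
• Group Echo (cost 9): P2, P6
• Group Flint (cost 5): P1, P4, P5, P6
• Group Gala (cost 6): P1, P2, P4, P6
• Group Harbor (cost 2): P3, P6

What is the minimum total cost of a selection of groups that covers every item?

Delta, Flint together cover every item (Delta ∪ Flint = {P1, P2, P3, P4, P5, P6, P7}); total cost 6 + 5 = 11.
The greedy pick Harbor, Flint, Delta costs 13; no covering selection beats 11.

11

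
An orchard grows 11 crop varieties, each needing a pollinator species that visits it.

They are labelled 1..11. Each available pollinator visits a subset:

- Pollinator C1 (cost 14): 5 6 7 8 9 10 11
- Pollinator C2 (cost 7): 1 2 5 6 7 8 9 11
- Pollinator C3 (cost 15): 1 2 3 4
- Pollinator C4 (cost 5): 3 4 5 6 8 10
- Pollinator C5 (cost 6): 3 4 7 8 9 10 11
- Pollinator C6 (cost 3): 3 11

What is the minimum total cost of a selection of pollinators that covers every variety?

12

C2, C4 together cover every variety (C2 ∪ C4 = {1, 2, 3, 4, 5, 6, 7, 8, 9, 10, 11}); total cost 7 + 5 = 12.
No covering selection has total cost below 12.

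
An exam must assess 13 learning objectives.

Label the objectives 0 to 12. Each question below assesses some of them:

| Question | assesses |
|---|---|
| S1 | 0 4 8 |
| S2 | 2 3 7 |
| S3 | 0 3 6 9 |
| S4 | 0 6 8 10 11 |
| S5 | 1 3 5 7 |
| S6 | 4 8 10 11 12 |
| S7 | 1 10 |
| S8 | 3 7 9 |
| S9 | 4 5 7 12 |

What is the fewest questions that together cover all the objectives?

Take {S2, S3, S5, S6}. Their union is {0, 1, 2, 3, 4, 5, 6, 7, 8, 9, 10, 11, 12}, which is all 13 objectives.
No 3 of the 9 questions cover everything (all 84 combinations miss at least one objective), so 4 is optimal.

4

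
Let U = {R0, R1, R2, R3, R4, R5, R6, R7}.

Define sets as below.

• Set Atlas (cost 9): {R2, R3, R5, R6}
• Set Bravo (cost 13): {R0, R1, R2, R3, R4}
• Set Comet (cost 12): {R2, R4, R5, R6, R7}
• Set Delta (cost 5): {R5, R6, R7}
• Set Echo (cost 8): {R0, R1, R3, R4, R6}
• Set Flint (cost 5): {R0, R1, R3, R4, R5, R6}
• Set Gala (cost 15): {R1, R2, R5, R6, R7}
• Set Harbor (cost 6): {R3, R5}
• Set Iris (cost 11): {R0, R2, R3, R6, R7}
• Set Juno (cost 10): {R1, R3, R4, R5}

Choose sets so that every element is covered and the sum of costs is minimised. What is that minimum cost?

16

Flint, Iris together cover every element (Flint ∪ Iris = {R0, R1, R2, R3, R4, R5, R6, R7}); total cost 5 + 11 = 16.
The greedy pick Flint, Delta, Atlas costs 19; no covering selection beats 16.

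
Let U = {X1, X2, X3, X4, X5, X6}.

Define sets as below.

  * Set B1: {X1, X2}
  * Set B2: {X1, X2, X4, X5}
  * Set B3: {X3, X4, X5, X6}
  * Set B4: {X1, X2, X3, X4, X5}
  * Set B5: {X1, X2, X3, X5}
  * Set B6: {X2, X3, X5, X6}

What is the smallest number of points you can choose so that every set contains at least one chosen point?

2

H = {X1, X6} meets every set (each contains at least one member of H), and |H| = 2.
The sets B1, B3 are pairwise disjoint, so any hitting set needs a separate point for each — at least 2. Hence 2 is optimal.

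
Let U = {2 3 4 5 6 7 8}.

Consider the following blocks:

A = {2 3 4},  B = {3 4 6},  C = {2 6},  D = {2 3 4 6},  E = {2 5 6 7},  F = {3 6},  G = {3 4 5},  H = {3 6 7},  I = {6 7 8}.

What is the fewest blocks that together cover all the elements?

Take {B, E, I}. Their union is {2, 3, 4, 5, 6, 7, 8}, which is all 7 elements.
Only I contains 8, so I is forced; the remaining 4 elements need at least 2 more blocks (each remaining block adds at most 3) — so at least 3 blocks are needed, and 3 is optimal.

3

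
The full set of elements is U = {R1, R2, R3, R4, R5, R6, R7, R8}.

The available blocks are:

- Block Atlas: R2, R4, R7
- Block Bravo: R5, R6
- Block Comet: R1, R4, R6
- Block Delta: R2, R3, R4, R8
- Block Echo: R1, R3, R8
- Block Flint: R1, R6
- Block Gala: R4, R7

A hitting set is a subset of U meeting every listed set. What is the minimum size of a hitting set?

3

The 3 elements {R3, R6, R7} hit every block.
The blocks Atlas, Bravo, Echo are pairwise disjoint, so any hitting set needs a separate element for each — at least 3. Hence 3 is optimal.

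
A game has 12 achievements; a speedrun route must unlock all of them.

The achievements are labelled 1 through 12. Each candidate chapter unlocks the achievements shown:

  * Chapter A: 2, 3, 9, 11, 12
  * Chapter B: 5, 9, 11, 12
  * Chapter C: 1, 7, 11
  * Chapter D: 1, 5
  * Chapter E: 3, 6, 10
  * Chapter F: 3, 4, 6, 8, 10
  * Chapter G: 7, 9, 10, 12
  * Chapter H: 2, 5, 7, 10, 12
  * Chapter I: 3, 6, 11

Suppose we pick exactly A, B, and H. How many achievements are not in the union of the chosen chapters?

4

Union of A, B, H = {2, 3, 5, 7, 9, 10, 11, 12}.
Not covered: 1, 4, 6, 8 — 4 achievements.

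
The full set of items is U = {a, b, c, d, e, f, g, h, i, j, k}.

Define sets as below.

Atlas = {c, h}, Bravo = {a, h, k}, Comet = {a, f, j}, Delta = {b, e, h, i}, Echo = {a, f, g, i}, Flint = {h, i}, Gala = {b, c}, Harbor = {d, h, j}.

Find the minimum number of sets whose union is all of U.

Bravo, Delta, Echo, Gala, and Harbor cover everything between them: the union {a, b, c, d, e, f, g, h, i, j, k} is all of U.
No 4 of the 8 sets cover everything (all 70 combinations miss at least one item), so 5 is optimal.

5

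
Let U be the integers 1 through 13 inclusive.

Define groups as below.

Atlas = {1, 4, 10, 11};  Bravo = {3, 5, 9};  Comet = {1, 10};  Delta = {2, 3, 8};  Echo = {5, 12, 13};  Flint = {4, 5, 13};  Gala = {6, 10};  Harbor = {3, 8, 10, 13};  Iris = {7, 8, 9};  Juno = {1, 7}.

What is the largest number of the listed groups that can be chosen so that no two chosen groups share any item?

4

Delta, Echo, Gala, Juno are pairwise disjoint (Delta={2,3,8}; Echo={5,12,13}; Gala={6,10}; Juno={1,7}).
Every remaining group overlaps one of these, and no 5 of the listed groups are pairwise disjoint, so 4 is the maximum.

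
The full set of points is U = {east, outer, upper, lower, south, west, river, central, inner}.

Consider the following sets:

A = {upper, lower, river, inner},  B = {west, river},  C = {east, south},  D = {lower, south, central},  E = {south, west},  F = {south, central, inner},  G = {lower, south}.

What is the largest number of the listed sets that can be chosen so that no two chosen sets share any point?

2

A, E are pairwise disjoint (A={upper,lower,river,inner}; E={south,west}).
Every remaining set overlaps one of these, and no 3 of the listed sets are pairwise disjoint, so 2 is the maximum.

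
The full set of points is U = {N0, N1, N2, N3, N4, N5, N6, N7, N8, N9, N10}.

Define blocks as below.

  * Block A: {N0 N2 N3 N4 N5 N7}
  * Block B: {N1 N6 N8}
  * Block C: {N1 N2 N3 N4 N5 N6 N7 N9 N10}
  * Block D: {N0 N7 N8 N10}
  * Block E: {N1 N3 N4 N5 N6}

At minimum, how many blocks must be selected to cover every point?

C and D together: C ∪ D = {N0, N1, N2, N3, N4, N5, N6, N7, N8, N9, N10} — every point is covered.
No single block has all 11 points (the largest, C, has 9), so 2 is optimal.

2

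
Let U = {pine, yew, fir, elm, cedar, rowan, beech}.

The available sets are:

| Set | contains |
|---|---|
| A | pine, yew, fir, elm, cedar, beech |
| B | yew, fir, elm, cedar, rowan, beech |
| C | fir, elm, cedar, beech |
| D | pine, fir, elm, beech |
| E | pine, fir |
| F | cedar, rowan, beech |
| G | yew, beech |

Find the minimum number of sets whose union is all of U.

B and D cover everything between them: the union {pine, yew, fir, elm, cedar, rowan, beech} is all of U.
No single set has all 7 points (the largest, A, has 6), so 2 is optimal.

2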